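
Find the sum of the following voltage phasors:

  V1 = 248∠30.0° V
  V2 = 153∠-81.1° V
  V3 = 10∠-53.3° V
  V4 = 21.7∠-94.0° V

Step 1 — Convert each phasor to rectangular form:
  V1 = 248·(cos(30.0°) + j·sin(30.0°)) = 214.8 + j124 V
  V2 = 153·(cos(-81.1°) + j·sin(-81.1°)) = 23.67 - j151.2 V
  V3 = 10·(cos(-53.3°) + j·sin(-53.3°)) = 5.976 - j8.018 V
  V4 = 21.7·(cos(-94.0°) + j·sin(-94.0°)) = -1.514 - j21.65 V
Step 2 — Sum components: V_total = 242.9 - j56.82 V.
Step 3 — Convert to polar: |V_total| = 249.5 V, ∠V_total = -13.2°.

V_total = 249.5∠-13.2° V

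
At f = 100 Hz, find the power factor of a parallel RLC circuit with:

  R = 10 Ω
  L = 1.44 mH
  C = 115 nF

Step 1 — Angular frequency: ω = 2π·f = 2π·100 = 628.3 rad/s.
Step 2 — Component impedances:
  R: Z = R = 10 Ω
  L: Z = jωL = j·628.3·0.00144 = 0 + j0.9048 Ω
  C: Z = 1/(jωC) = -j/(ω·C) = 0 - j1.384e+04 Ω
Step 3 — Parallel combination: 1/Z_total = 1/R + 1/L + 1/C; Z_total = 0.08121 + j0.8975 Ω = 0.9012∠84.8° Ω.
Step 4 — Power factor: PF = cos(φ) = Re(Z)/|Z| = 0.0812083/0.901156 = 0.09012.
Step 5 — Type: Im(Z) = 0.8975 ⇒ lagging (phase φ = 84.8°).

PF = 0.09012 (lagging, φ = 84.8°)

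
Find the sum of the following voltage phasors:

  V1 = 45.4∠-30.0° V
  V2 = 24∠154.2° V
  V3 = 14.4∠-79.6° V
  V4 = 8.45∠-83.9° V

Step 1 — Convert each phasor to rectangular form:
  V1 = 45.4·(cos(-30.0°) + j·sin(-30.0°)) = 39.32 - j22.7 V
  V2 = 24·(cos(154.2°) + j·sin(154.2°)) = -21.61 + j10.45 V
  V3 = 14.4·(cos(-79.6°) + j·sin(-79.6°)) = 2.599 - j14.16 V
  V4 = 8.45·(cos(-83.9°) + j·sin(-83.9°)) = 0.8979 - j8.402 V
Step 2 — Sum components: V_total = 21.21 - j34.82 V.
Step 3 — Convert to polar: |V_total| = 40.77 V, ∠V_total = -58.7°.

V_total = 40.77∠-58.7° V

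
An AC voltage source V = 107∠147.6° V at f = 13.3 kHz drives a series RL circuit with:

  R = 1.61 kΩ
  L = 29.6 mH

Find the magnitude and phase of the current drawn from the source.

Step 1 — Angular frequency: ω = 2π·f = 2π·1.33e+04 = 8.357e+04 rad/s.
Step 2 — Component impedances:
  R: Z = R = 1610 Ω
  L: Z = jωL = j·8.357e+04·0.0296 = 0 + j2474 Ω
Step 3 — Series combination: Z_total = R + L = 1610 + j2474 Ω = 2951∠56.9° Ω.
Step 4 — Source phasor: V = 107∠147.6° V = -90.34 + j57.33 V.
Step 5 — Ohm's law: I = V / Z_total = (-90.34 + j57.33) / (1610 + j2474) = -0.0004172 + j0.03625 A.
Step 6 — Convert to polar: |I| = 0.03625 A, ∠I = 90.7°.

I = 0.03625∠90.7° A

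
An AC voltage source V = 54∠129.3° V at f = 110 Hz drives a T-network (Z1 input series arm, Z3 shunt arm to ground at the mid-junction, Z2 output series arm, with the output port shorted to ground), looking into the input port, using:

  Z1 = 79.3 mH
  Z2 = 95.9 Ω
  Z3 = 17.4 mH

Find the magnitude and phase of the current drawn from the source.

Step 1 — Angular frequency: ω = 2π·f = 2π·110 = 691.2 rad/s.
Step 2 — Component impedances:
  Z1: Z = jωL = j·691.2·0.0793 = 0 + j54.81 Ω
  Z2: Z = R = 95.9 Ω
  Z3: Z = jωL = j·691.2·0.0174 = 0 + j12.03 Ω
Step 3 — With the output port shorted to ground, the output series arm Z2 runs from the junction to ground; the shunt arm Z3 also runs from the junction to ground. They appear in parallel: Z3 || Z2 = 1.485 + j11.84 Ω.
Step 4 — Series with input arm Z1: Z_in = Z1 + (Z3 || Z2) = 1.485 + j66.65 Ω = 66.66∠88.7° Ω.
Step 5 — Source phasor: V = 54∠129.3° V = -34.2 + j41.79 V.
Step 6 — Ohm's law: I = V / Z_total = (-34.2 + j41.79) / (1.485 + j66.65) = 0.6152 + j0.5269 A.
Step 7 — Convert to polar: |I| = 0.81 A, ∠I = 40.6°.

I = 0.81∠40.6° A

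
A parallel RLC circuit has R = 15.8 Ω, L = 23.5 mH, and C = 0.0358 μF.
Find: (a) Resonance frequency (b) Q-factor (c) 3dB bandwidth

Step 1 — Resonance: ω₀ = 1/√(LC) = 1/√(0.0235·3.58e-08) = 3.448e+04 rad/s.
Step 2 — f₀ = ω₀/(2π) = 5487 Hz.
Step 3 — Parallel Q: Q = R/(ω₀L) = 15.8/(3.448e+04·0.0235) = 0.0195.
Step 4 — Bandwidth: Δω = ω₀/Q = 1.768e+06 rad/s; BW = Δω/(2π) = 2.814e+05 Hz.

(a) f₀ = 5487 Hz  (b) Q = 0.0195  (c) BW = 2.814e+05 Hz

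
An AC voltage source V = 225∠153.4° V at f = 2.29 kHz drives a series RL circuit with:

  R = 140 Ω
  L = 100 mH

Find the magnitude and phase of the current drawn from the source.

Step 1 — Angular frequency: ω = 2π·f = 2π·2290 = 1.439e+04 rad/s.
Step 2 — Component impedances:
  R: Z = R = 140 Ω
  L: Z = jωL = j·1.439e+04·0.1 = 0 + j1439 Ω
Step 3 — Series combination: Z_total = R + L = 140 + j1439 Ω = 1446∠84.4° Ω.
Step 4 — Source phasor: V = 225∠153.4° V = -201.2 + j100.7 V.
Step 5 — Ohm's law: I = V / Z_total = (-201.2 + j100.7) / (140 + j1439) = 0.05588 + j0.1453 A.
Step 6 — Convert to polar: |I| = 0.1556 A, ∠I = 69.0°.

I = 0.1556∠69.0° A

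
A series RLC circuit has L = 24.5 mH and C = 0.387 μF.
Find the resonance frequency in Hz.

Step 1 — Resonance condition Im(Z)=0 gives ω₀ = 1/√(LC).
Step 2 — ω₀ = 1/√(0.0245·3.87e-07) = 1.027e+04 rad/s.
Step 3 — f₀ = ω₀/(2π) = 1634 Hz.

f₀ = 1634 Hz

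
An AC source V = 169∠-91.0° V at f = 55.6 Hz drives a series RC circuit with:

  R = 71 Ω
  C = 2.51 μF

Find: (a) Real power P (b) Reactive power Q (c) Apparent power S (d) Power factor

Step 1 — Angular frequency: ω = 2π·f = 2π·55.6 = 349.3 rad/s.
Step 2 — Component impedances:
  R: Z = R = 71 Ω
  C: Z = 1/(jωC) = -j/(ω·C) = 0 - j1140 Ω
Step 3 — Series combination: Z_total = R + C = 71 - j1140 Ω = 1143∠-86.4° Ω.
Step 4 — Source phasor: V = 169∠-91.0° V = -2.949 - j169 V.
Step 5 — Current: I = V / Z = 0.1474 - j0.01176 A = 0.1479∠-4.6° A.
Step 6 — Complex power: S = V·I* = 1.553 - j24.95 VA.
Step 7 — Real power: P = Re(S) = 1.553 W.
Step 8 — Reactive power: Q = Im(S) = -24.95 VAR.
Step 9 — Apparent power: |S| = 25 VA.
Step 10 — Power factor: PF = P/|S| = 0.06214 (leading).

(a) P = 1.553 W  (b) Q = -24.95 VAR  (c) S = 25 VA  (d) PF = 0.06214 (leading)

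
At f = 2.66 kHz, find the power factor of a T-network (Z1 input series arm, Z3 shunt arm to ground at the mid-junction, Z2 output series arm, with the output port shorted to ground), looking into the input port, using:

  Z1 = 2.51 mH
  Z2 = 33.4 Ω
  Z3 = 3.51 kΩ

Step 1 — Angular frequency: ω = 2π·f = 2π·2660 = 1.671e+04 rad/s.
Step 2 — Component impedances:
  Z1: Z = jωL = j·1.671e+04·0.00251 = 0 + j41.95 Ω
  Z2: Z = R = 33.4 Ω
  Z3: Z = R = 3510 Ω
Step 3 — With the output port shorted to ground, the output series arm Z2 runs from the junction to ground; the shunt arm Z3 also runs from the junction to ground. They appear in parallel: Z3 || Z2 = 33.09 Ω.
Step 4 — Series with input arm Z1: Z_in = Z1 + (Z3 || Z2) = 33.09 + j41.95 Ω = 53.43∠51.7° Ω.
Step 5 — Power factor: PF = cos(φ) = Re(Z)/|Z| = 33.09/53.43 = 0.6193.
Step 6 — Type: Im(Z) = 41.95 ⇒ lagging (phase φ = 51.7°).

PF = 0.6193 (lagging, φ = 51.7°)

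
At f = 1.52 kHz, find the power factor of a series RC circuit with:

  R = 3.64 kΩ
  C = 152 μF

Step 1 — Angular frequency: ω = 2π·f = 2π·1520 = 9550 rad/s.
Step 2 — Component impedances:
  R: Z = R = 3640 Ω
  C: Z = 1/(jωC) = -j/(ω·C) = 0 - j0.6889 Ω
Step 3 — Series combination: Z_total = R + C = 3640 - j0.6889 Ω = 3640∠-0.0° Ω.
Step 4 — Power factor: PF = cos(φ) = Re(Z)/|Z| = 3640/3640 = 1.
Step 5 — Type: Im(Z) = -0.6889 ⇒ leading (phase φ = -0.0°).

PF = 1 (leading, φ = -0.0°)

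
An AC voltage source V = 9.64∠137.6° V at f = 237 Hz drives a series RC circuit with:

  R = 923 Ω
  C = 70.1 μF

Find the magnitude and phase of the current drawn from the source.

Step 1 — Angular frequency: ω = 2π·f = 2π·237 = 1489 rad/s.
Step 2 — Component impedances:
  R: Z = R = 923 Ω
  C: Z = 1/(jωC) = -j/(ω·C) = 0 - j9.58 Ω
Step 3 — Series combination: Z_total = R + C = 923 - j9.58 Ω = 923∠-0.6° Ω.
Step 4 — Source phasor: V = 9.64∠137.6° V = -7.119 + j6.5 V.
Step 5 — Ohm's law: I = V / Z_total = (-7.119 + j6.5) / (923 - j9.58) = -0.007785 + j0.006962 A.
Step 6 — Convert to polar: |I| = 0.01044 A, ∠I = 138.2°.

I = 0.01044∠138.2° A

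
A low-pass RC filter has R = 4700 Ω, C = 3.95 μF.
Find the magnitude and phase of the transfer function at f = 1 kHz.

Step 1 — Angular frequency: ω = 2π·1000 = 6283 rad/s.
Step 2 — Transfer function: H(jω) = 1/(1 + jωRC).
Step 3 — Denominator: 1 + jωRC = 1 + j·6283·4700·3.95e-06 = 1 + j116.6.
Step 4 — H = 7.349e-05 - j0.008572.
Step 5 — Magnitude: |H| = 0.008573 (-41.3 dB); phase: φ = -89.5°.

|H| = 0.008573 (-41.3 dB), φ = -89.5°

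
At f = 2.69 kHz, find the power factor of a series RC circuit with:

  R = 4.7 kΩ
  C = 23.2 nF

Step 1 — Angular frequency: ω = 2π·f = 2π·2690 = 1.69e+04 rad/s.
Step 2 — Component impedances:
  R: Z = R = 4700 Ω
  C: Z = 1/(jωC) = -j/(ω·C) = 0 - j2550 Ω
Step 3 — Series combination: Z_total = R + C = 4700 - j2550 Ω = 5347∠-28.5° Ω.
Step 4 — Power factor: PF = cos(φ) = Re(Z)/|Z| = 4700/5347.3 = 0.8789.
Step 5 — Type: Im(Z) = -2550 ⇒ leading (phase φ = -28.5°).

PF = 0.8789 (leading, φ = -28.5°)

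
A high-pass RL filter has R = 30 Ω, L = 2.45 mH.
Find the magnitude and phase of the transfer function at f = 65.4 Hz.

Step 1 — Angular frequency: ω = 2π·65.4 = 410.9 rad/s.
Step 2 — Transfer function: H(jω) = jωL/(R + jωL).
Step 3 — Numerator jωL = j·1.007; denominator R + jωL = 30 + j1.007.
Step 4 — H = 0.001125 + j0.03352.
Step 5 — Magnitude: |H| = 0.03354 (-29.5 dB); phase: φ = 88.1°.

|H| = 0.03354 (-29.5 dB), φ = 88.1°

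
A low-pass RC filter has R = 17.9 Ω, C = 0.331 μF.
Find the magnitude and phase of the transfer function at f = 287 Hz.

Step 1 — Angular frequency: ω = 2π·287 = 1803 rad/s.
Step 2 — Transfer function: H(jω) = 1/(1 + jωRC).
Step 3 — Denominator: 1 + jωRC = 1 + j·1803·17.9·3.31e-07 = 1 + j0.01068.
Step 4 — H = 0.9999 - j0.01068.
Step 5 — Magnitude: |H| = 0.9999 (-0.0 dB); phase: φ = -0.6°.

|H| = 0.9999 (-0.0 dB), φ = -0.6°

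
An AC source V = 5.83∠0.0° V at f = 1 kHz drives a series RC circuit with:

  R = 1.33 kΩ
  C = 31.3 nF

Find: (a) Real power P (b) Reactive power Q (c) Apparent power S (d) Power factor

Step 1 — Angular frequency: ω = 2π·f = 2π·1000 = 6283 rad/s.
Step 2 — Component impedances:
  R: Z = R = 1330 Ω
  C: Z = 1/(jωC) = -j/(ω·C) = 0 - j5085 Ω
Step 3 — Series combination: Z_total = R + C = 1330 - j5085 Ω = 5256∠-75.3° Ω.
Step 4 — Source phasor: V = 5.83∠0.0° V = 5.83 V.
Step 5 — Current: I = V / Z = 0.0002807 + j0.001073 A = 0.001109∠75.3° A.
Step 6 — Complex power: S = V·I* = 0.001636 - j0.006256 VA.
Step 7 — Real power: P = Re(S) = 0.001636 W.
Step 8 — Reactive power: Q = Im(S) = -0.006256 VAR.
Step 9 — Apparent power: |S| = 0.006467 VA.
Step 10 — Power factor: PF = P/|S| = 0.253 (leading).

(a) P = 0.001636 W  (b) Q = -0.006256 VAR  (c) S = 0.006467 VA  (d) PF = 0.253 (leading)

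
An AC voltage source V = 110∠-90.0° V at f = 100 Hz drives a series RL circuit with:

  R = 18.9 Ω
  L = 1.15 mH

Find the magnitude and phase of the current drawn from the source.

Step 1 — Angular frequency: ω = 2π·f = 2π·100 = 628.3 rad/s.
Step 2 — Component impedances:
  R: Z = R = 18.9 Ω
  L: Z = jωL = j·628.3·0.00115 = 0 + j0.7226 Ω
Step 3 — Series combination: Z_total = R + L = 18.9 + j0.7226 Ω = 18.91∠2.2° Ω.
Step 4 — Source phasor: V = 110∠-90.0° V = 0 - j110 V.
Step 5 — Ohm's law: I = V / Z_total = (0 - j110) / (18.9 + j0.7226) = -0.2222 - j5.812 A.
Step 6 — Convert to polar: |I| = 5.816 A, ∠I = -92.2°.

I = 5.816∠-92.2° A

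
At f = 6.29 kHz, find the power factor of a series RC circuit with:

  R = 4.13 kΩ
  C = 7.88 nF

Step 1 — Angular frequency: ω = 2π·f = 2π·6290 = 3.952e+04 rad/s.
Step 2 — Component impedances:
  R: Z = R = 4130 Ω
  C: Z = 1/(jωC) = -j/(ω·C) = 0 - j3211 Ω
Step 3 — Series combination: Z_total = R + C = 4130 - j3211 Ω = 5231∠-37.9° Ω.
Step 4 — Power factor: PF = cos(φ) = Re(Z)/|Z| = 4130/5231 = 0.7895.
Step 5 — Type: Im(Z) = -3211 ⇒ leading (phase φ = -37.9°).

PF = 0.7895 (leading, φ = -37.9°)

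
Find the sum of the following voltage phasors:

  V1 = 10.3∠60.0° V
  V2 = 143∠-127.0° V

Step 1 — Convert each phasor to rectangular form:
  V1 = 10.3·(cos(60.0°) + j·sin(60.0°)) = 5.15 + j8.92 V
  V2 = 143·(cos(-127.0°) + j·sin(-127.0°)) = -86.06 - j114.2 V
Step 2 — Sum components: V_total = -80.91 - j105.3 V.
Step 3 — Convert to polar: |V_total| = 132.8 V, ∠V_total = -127.5°.

V_total = 132.8∠-127.5° V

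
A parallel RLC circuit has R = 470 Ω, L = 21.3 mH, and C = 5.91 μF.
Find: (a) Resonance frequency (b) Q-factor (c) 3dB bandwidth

Step 1 — Resonance: ω₀ = 1/√(LC) = 1/√(0.0213·5.91e-06) = 2818 rad/s.
Step 2 — f₀ = ω₀/(2π) = 448.6 Hz.
Step 3 — Parallel Q: Q = R/(ω₀L) = 470/(2818·0.0213) = 7.829.
Step 4 — Bandwidth: Δω = ω₀/Q = 360 rad/s; BW = Δω/(2π) = 57.3 Hz.

(a) f₀ = 448.6 Hz  (b) Q = 7.829  (c) BW = 57.3 Hz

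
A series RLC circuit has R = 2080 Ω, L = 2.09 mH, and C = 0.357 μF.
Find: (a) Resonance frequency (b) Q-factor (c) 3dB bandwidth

Step 1 — Resonance: ω₀ = 1/√(LC) = 1/√(0.00209·3.57e-07) = 3.661e+04 rad/s.
Step 2 — f₀ = ω₀/(2π) = 5827 Hz.
Step 3 — Series Q: Q = ω₀L/R = 3.661e+04·0.00209/2080 = 0.03679.
Step 4 — Bandwidth: Δω = ω₀/Q = 9.952e+05 rad/s; BW = Δω/(2π) = 1.584e+05 Hz.

(a) f₀ = 5827 Hz  (b) Q = 0.03679  (c) BW = 1.584e+05 Hz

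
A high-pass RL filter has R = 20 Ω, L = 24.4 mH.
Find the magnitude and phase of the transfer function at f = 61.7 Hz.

Step 1 — Angular frequency: ω = 2π·61.7 = 387.7 rad/s.
Step 2 — Transfer function: H(jω) = jωL/(R + jωL).
Step 3 — Numerator jωL = j·9.459; denominator R + jωL = 20 + j9.459.
Step 4 — H = 0.1828 + j0.3865.
Step 5 — Magnitude: |H| = 0.4276 (-7.4 dB); phase: φ = 64.7°.

|H| = 0.4276 (-7.4 dB), φ = 64.7°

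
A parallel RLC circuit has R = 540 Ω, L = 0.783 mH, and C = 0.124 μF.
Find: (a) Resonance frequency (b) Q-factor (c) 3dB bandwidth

Step 1 — Resonance: ω₀ = 1/√(LC) = 1/√(0.000783·1.24e-07) = 1.015e+05 rad/s.
Step 2 — f₀ = ω₀/(2π) = 1.615e+04 Hz.
Step 3 — Parallel Q: Q = R/(ω₀L) = 540/(1.015e+05·0.000783) = 6.796.
Step 4 — Bandwidth: Δω = ω₀/Q = 1.493e+04 rad/s; BW = Δω/(2π) = 2377 Hz.

(a) f₀ = 1.615e+04 Hz  (b) Q = 6.796  (c) BW = 2377 Hz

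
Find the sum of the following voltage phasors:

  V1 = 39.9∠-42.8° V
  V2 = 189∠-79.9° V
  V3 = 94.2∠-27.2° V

Step 1 — Convert each phasor to rectangular form:
  V1 = 39.9·(cos(-42.8°) + j·sin(-42.8°)) = 29.28 - j27.11 V
  V2 = 189·(cos(-79.9°) + j·sin(-79.9°)) = 33.14 - j186.1 V
  V3 = 94.2·(cos(-27.2°) + j·sin(-27.2°)) = 83.78 - j43.06 V
Step 2 — Sum components: V_total = 146.2 - j256.2 V.
Step 3 — Convert to polar: |V_total| = 295 V, ∠V_total = -60.3°.

V_total = 295∠-60.3° V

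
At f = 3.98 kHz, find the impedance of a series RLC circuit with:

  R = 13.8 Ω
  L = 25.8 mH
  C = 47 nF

Step 1 — Angular frequency: ω = 2π·f = 2π·3980 = 2.501e+04 rad/s.
Step 2 — Component impedances:
  R: Z = R = 13.8 Ω
  L: Z = jωL = j·2.501e+04·0.0258 = 0 + j645.2 Ω
  C: Z = 1/(jωC) = -j/(ω·C) = 0 - j850.8 Ω
Step 3 — Series combination: Z_total = R + L + C = 13.8 - j205.6 Ω = 206.1∠-86.2° Ω.

Z = 13.8 - j205.6 Ω = 206.1∠-86.2° Ω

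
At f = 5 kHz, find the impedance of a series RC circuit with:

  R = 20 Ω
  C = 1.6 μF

Step 1 — Angular frequency: ω = 2π·f = 2π·5000 = 3.142e+04 rad/s.
Step 2 — Component impedances:
  R: Z = R = 20 Ω
  C: Z = 1/(jωC) = -j/(ω·C) = 0 - j19.89 Ω
Step 3 — Series combination: Z_total = R + C = 20 - j19.89 Ω = 28.21∠-44.8° Ω.

Z = 20 - j19.89 Ω = 28.21∠-44.8° Ω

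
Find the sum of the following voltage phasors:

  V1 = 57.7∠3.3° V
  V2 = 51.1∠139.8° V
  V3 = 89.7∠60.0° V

Step 1 — Convert each phasor to rectangular form:
  V1 = 57.7·(cos(3.3°) + j·sin(3.3°)) = 57.6 + j3.321 V
  V2 = 51.1·(cos(139.8°) + j·sin(139.8°)) = -39.03 + j32.98 V
  V3 = 89.7·(cos(60.0°) + j·sin(60.0°)) = 44.85 + j77.68 V
Step 2 — Sum components: V_total = 63.42 + j114 V.
Step 3 — Convert to polar: |V_total| = 130.4 V, ∠V_total = 60.9°.

V_total = 130.4∠60.9° V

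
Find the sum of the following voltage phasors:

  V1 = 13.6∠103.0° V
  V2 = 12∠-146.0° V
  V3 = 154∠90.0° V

Step 1 — Convert each phasor to rectangular form:
  V1 = 13.6·(cos(103.0°) + j·sin(103.0°)) = -3.059 + j13.25 V
  V2 = 12·(cos(-146.0°) + j·sin(-146.0°)) = -9.948 - j6.71 V
  V3 = 154·(cos(90.0°) + j·sin(90.0°)) = 0 + j154 V
Step 2 — Sum components: V_total = -13.01 + j160.5 V.
Step 3 — Convert to polar: |V_total| = 161.1 V, ∠V_total = 94.6°.

V_total = 161.1∠94.6° V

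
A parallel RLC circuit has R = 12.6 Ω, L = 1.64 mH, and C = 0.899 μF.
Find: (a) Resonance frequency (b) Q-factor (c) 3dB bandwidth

Step 1 — Resonance: ω₀ = 1/√(LC) = 1/√(0.00164·8.99e-07) = 2.604e+04 rad/s.
Step 2 — f₀ = ω₀/(2π) = 4145 Hz.
Step 3 — Parallel Q: Q = R/(ω₀L) = 12.6/(2.604e+04·0.00164) = 0.295.
Step 4 — Bandwidth: Δω = ω₀/Q = 8.828e+04 rad/s; BW = Δω/(2π) = 1.405e+04 Hz.

(a) f₀ = 4145 Hz  (b) Q = 0.295  (c) BW = 1.405e+04 Hz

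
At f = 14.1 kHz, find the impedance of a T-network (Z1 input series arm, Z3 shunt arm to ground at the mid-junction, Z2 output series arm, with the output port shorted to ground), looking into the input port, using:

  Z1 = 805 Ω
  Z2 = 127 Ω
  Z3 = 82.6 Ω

Step 1 — Angular frequency: ω = 2π·f = 2π·1.41e+04 = 8.859e+04 rad/s.
Step 2 — Component impedances:
  Z1: Z = R = 805 Ω
  Z2: Z = R = 127 Ω
  Z3: Z = R = 82.6 Ω
Step 3 — With the output port shorted to ground, the output series arm Z2 runs from the junction to ground; the shunt arm Z3 also runs from the junction to ground. They appear in parallel: Z3 || Z2 = 50.05 Ω.
Step 4 — Series with input arm Z1: Z_in = Z1 + (Z3 || Z2) = 855 Ω = 855∠0.0° Ω.

Z = 855 Ω = 855∠0.0° Ω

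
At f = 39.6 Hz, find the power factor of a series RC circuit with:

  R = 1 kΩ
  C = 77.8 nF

Step 1 — Angular frequency: ω = 2π·f = 2π·39.6 = 248.8 rad/s.
Step 2 — Component impedances:
  R: Z = R = 1000 Ω
  C: Z = 1/(jωC) = -j/(ω·C) = 0 - j5.166e+04 Ω
Step 3 — Series combination: Z_total = R + C = 1000 - j5.166e+04 Ω = 5.167e+04∠-88.9° Ω.
Step 4 — Power factor: PF = cos(φ) = Re(Z)/|Z| = 1000/5.167e+04 = 0.01935.
Step 5 — Type: Im(Z) = -5.166e+04 ⇒ leading (phase φ = -88.9°).

PF = 0.01935 (leading, φ = -88.9°)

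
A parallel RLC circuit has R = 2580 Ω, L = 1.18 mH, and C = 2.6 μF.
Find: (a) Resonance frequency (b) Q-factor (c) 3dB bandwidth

Step 1 — Resonance: ω₀ = 1/√(LC) = 1/√(0.00118·2.6e-06) = 1.805e+04 rad/s.
Step 2 — f₀ = ω₀/(2π) = 2873 Hz.
Step 3 — Parallel Q: Q = R/(ω₀L) = 2580/(1.805e+04·0.00118) = 121.1.
Step 4 — Bandwidth: Δω = ω₀/Q = 149.1 rad/s; BW = Δω/(2π) = 23.73 Hz.

(a) f₀ = 2873 Hz  (b) Q = 121.1  (c) BW = 23.73 Hz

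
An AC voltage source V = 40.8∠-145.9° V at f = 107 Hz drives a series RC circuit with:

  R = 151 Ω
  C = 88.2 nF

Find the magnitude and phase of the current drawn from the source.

Step 1 — Angular frequency: ω = 2π·f = 2π·107 = 672.3 rad/s.
Step 2 — Component impedances:
  R: Z = R = 151 Ω
  C: Z = 1/(jωC) = -j/(ω·C) = 0 - j1.686e+04 Ω
Step 3 — Series combination: Z_total = R + C = 151 - j1.686e+04 Ω = 1.686e+04∠-89.5° Ω.
Step 4 — Source phasor: V = 40.8∠-145.9° V = -33.78 - j22.87 V.
Step 5 — Ohm's law: I = V / Z_total = (-33.78 - j22.87) / (151 - j1.686e+04) = 0.001338 - j0.002015 A.
Step 6 — Convert to polar: |I| = 0.002419 A, ∠I = -56.4°.

I = 0.002419∠-56.4° A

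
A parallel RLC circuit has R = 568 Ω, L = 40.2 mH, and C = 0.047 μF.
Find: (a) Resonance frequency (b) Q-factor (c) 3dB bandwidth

Step 1 — Resonance: ω₀ = 1/√(LC) = 1/√(0.0402·4.7e-08) = 2.301e+04 rad/s.
Step 2 — f₀ = ω₀/(2π) = 3661 Hz.
Step 3 — Parallel Q: Q = R/(ω₀L) = 568/(2.301e+04·0.0402) = 0.6142.
Step 4 — Bandwidth: Δω = ω₀/Q = 3.746e+04 rad/s; BW = Δω/(2π) = 5962 Hz.

(a) f₀ = 3661 Hz  (b) Q = 0.6142  (c) BW = 5962 Hz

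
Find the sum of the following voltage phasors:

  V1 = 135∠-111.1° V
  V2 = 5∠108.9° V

Step 1 — Convert each phasor to rectangular form:
  V1 = 135·(cos(-111.1°) + j·sin(-111.1°)) = -48.6 - j125.9 V
  V2 = 5·(cos(108.9°) + j·sin(108.9°)) = -1.62 + j4.73 V
Step 2 — Sum components: V_total = -50.22 - j121.2 V.
Step 3 — Convert to polar: |V_total| = 131.2 V, ∠V_total = -112.5°.

V_total = 131.2∠-112.5° V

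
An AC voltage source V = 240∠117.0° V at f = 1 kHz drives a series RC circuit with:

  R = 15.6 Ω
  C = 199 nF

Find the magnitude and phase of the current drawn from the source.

Step 1 — Angular frequency: ω = 2π·f = 2π·1000 = 6283 rad/s.
Step 2 — Component impedances:
  R: Z = R = 15.6 Ω
  C: Z = 1/(jωC) = -j/(ω·C) = 0 - j799.8 Ω
Step 3 — Series combination: Z_total = R + C = 15.6 - j799.8 Ω = 799.9∠-88.9° Ω.
Step 4 — Source phasor: V = 240∠117.0° V = -109 + j213.8 V.
Step 5 — Ohm's law: I = V / Z_total = (-109 + j213.8) / (15.6 - j799.8) = -0.2699 - j0.131 A.
Step 6 — Convert to polar: |I| = 0.3 A, ∠I = -154.1°.

I = 0.3∠-154.1° A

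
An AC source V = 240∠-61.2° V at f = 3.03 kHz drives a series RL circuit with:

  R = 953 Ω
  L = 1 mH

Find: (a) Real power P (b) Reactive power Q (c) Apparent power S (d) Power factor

Step 1 — Angular frequency: ω = 2π·f = 2π·3030 = 1.904e+04 rad/s.
Step 2 — Component impedances:
  R: Z = R = 953 Ω
  L: Z = jωL = j·1.904e+04·0.001 = 0 + j19.04 Ω
Step 3 — Series combination: Z_total = R + L = 953 + j19.04 Ω = 953.2∠1.1° Ω.
Step 4 — Source phasor: V = 240∠-61.2° V = 115.6 - j210.3 V.
Step 5 — Current: I = V / Z = 0.1169 - j0.223 A = 0.2518∠-62.3° A.
Step 6 — Complex power: S = V·I* = 60.42 + j1.207 VA.
Step 7 — Real power: P = Re(S) = 60.42 W.
Step 8 — Reactive power: Q = Im(S) = 1.207 VAR.
Step 9 — Apparent power: |S| = 60.43 VA.
Step 10 — Power factor: PF = P/|S| = 0.9998 (lagging).

(a) P = 60.42 W  (b) Q = 1.207 VAR  (c) S = 60.43 VA  (d) PF = 0.9998 (lagging)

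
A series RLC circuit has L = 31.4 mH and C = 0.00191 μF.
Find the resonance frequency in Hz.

Step 1 — Resonance condition Im(Z)=0 gives ω₀ = 1/√(LC).
Step 2 — ω₀ = 1/√(0.0314·1.91e-09) = 1.291e+05 rad/s.
Step 3 — f₀ = ω₀/(2π) = 2.055e+04 Hz.

f₀ = 2.055e+04 Hz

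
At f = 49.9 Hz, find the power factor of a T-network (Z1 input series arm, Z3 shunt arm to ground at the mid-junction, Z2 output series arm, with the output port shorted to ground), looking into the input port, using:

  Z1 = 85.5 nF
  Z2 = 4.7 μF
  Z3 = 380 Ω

Step 1 — Angular frequency: ω = 2π·f = 2π·49.9 = 313.5 rad/s.
Step 2 — Component impedances:
  Z1: Z = 1/(jωC) = -j/(ω·C) = 0 - j3.73e+04 Ω
  Z2: Z = 1/(jωC) = -j/(ω·C) = 0 - j678.6 Ω
  Z3: Z = R = 380 Ω
Step 3 — With the output port shorted to ground, the output series arm Z2 runs from the junction to ground; the shunt arm Z3 also runs from the junction to ground. They appear in parallel: Z3 || Z2 = 289.3 - j162 Ω.
Step 4 — Series with input arm Z1: Z_in = Z1 + (Z3 || Z2) = 289.3 - j3.747e+04 Ω = 3.747e+04∠-89.6° Ω.
Step 5 — Power factor: PF = cos(φ) = Re(Z)/|Z| = 289.3/3.747e+04 = 0.007721.
Step 6 — Type: Im(Z) = -3.747e+04 ⇒ leading (phase φ = -89.6°).

PF = 0.007721 (leading, φ = -89.6°)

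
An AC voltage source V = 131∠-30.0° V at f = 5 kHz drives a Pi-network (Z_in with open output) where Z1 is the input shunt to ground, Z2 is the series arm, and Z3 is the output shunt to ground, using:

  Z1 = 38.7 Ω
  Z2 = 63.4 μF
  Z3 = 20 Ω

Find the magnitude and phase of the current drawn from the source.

Step 1 — Angular frequency: ω = 2π·f = 2π·5000 = 3.142e+04 rad/s.
Step 2 — Component impedances:
  Z1: Z = R = 38.7 Ω
  Z2: Z = 1/(jωC) = -j/(ω·C) = 0 - j0.5021 Ω
  Z3: Z = R = 20 Ω
Step 3 — With open output, the series arm Z2 and the output shunt Z3 appear in series to ground: Z2 + Z3 = 20 - j0.5021 Ω.
Step 4 — Parallel with input shunt Z1: Z_in = Z1 || (Z2 + Z3) = 13.19 - j0.2182 Ω = 13.19∠-0.9° Ω.
Step 5 — Source phasor: V = 131∠-30.0° V = 113.4 - j65.5 V.
Step 6 — Ohm's law: I = V / Z_total = (113.4 - j65.5) / (13.19 - j0.2182) = 8.683 - j4.823 A.
Step 7 — Convert to polar: |I| = 9.932 A, ∠I = -29.1°.

I = 9.932∠-29.1° A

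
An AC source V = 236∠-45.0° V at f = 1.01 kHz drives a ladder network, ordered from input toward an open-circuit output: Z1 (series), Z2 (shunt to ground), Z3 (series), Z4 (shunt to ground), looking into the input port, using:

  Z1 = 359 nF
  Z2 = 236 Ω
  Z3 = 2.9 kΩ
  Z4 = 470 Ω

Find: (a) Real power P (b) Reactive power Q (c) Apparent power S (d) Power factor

Step 1 — Angular frequency: ω = 2π·f = 2π·1010 = 6346 rad/s.
Step 2 — Component impedances:
  Z1: Z = 1/(jωC) = -j/(ω·C) = 0 - j438.9 Ω
  Z2: Z = R = 236 Ω
  Z3: Z = R = 2900 Ω
  Z4: Z = R = 470 Ω
Step 3 — Ladder network (open output): work backward from the far end, alternating series and parallel combinations. Z_in = 220.6 - j438.9 Ω = 491.2∠-63.3° Ω.
Step 4 — Source phasor: V = 236∠-45.0° V = 166.9 - j166.9 V.
Step 5 — Current: I = V / Z = 0.4561 + j0.151 A = 0.4804∠18.3° A.
Step 6 — Complex power: S = V·I* = 50.91 - j101.3 VA.
Step 7 — Real power: P = Re(S) = 50.91 W.
Step 8 — Reactive power: Q = Im(S) = -101.3 VAR.
Step 9 — Apparent power: |S| = 113.4 VA.
Step 10 — Power factor: PF = P/|S| = 0.449 (leading).

(a) P = 50.91 W  (b) Q = -101.3 VAR  (c) S = 113.4 VA  (d) PF = 0.449 (leading)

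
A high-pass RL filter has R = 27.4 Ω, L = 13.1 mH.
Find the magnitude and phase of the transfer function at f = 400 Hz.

Step 1 — Angular frequency: ω = 2π·400 = 2513 rad/s.
Step 2 — Transfer function: H(jω) = jωL/(R + jωL).
Step 3 — Numerator jωL = j·32.92; denominator R + jωL = 27.4 + j32.92.
Step 4 — H = 0.5908 + j0.4917.
Step 5 — Magnitude: |H| = 0.7686 (-2.3 dB); phase: φ = 39.8°.

|H| = 0.7686 (-2.3 dB), φ = 39.8°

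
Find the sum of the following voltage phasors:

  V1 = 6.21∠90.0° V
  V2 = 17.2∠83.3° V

Step 1 — Convert each phasor to rectangular form:
  V1 = 6.21·(cos(90.0°) + j·sin(90.0°)) = 0 + j6.21 V
  V2 = 17.2·(cos(83.3°) + j·sin(83.3°)) = 2.007 + j17.08 V
Step 2 — Sum components: V_total = 2.007 + j23.29 V.
Step 3 — Convert to polar: |V_total| = 23.38 V, ∠V_total = 85.1°.

V_total = 23.38∠85.1° V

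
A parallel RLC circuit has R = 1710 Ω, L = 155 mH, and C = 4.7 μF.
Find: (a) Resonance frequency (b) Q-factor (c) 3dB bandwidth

Step 1 — Resonance: ω₀ = 1/√(LC) = 1/√(0.155·4.7e-06) = 1172 rad/s.
Step 2 — f₀ = ω₀/(2π) = 186.5 Hz.
Step 3 — Parallel Q: Q = R/(ω₀L) = 1710/(1172·0.155) = 9.416.
Step 4 — Bandwidth: Δω = ω₀/Q = 124.4 rad/s; BW = Δω/(2π) = 19.8 Hz.

(a) f₀ = 186.5 Hz  (b) Q = 9.416  (c) BW = 19.8 Hz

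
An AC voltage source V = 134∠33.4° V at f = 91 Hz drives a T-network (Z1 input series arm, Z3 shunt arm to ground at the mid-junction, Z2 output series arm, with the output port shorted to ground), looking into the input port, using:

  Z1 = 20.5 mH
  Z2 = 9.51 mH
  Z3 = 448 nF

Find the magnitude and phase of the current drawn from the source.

Step 1 — Angular frequency: ω = 2π·f = 2π·91 = 571.8 rad/s.
Step 2 — Component impedances:
  Z1: Z = jωL = j·571.8·0.0205 = 0 + j11.72 Ω
  Z2: Z = jωL = j·571.8·0.00951 = 0 + j5.438 Ω
  Z3: Z = 1/(jωC) = -j/(ω·C) = 0 - j3904 Ω
Step 3 — With the output port shorted to ground, the output series arm Z2 runs from the junction to ground; the shunt arm Z3 also runs from the junction to ground. They appear in parallel: Z3 || Z2 = 0 + j5.445 Ω.
Step 4 — Series with input arm Z1: Z_in = Z1 + (Z3 || Z2) = 0 + j17.17 Ω = 17.17∠90.0° Ω.
Step 5 — Source phasor: V = 134∠33.4° V = 111.9 + j73.76 V.
Step 6 — Ohm's law: I = V / Z_total = (111.9 + j73.76) / (0 + j17.17) = 4.297 - j6.517 A.
Step 7 — Convert to polar: |I| = 7.806 A, ∠I = -56.6°.

I = 7.806∠-56.6° A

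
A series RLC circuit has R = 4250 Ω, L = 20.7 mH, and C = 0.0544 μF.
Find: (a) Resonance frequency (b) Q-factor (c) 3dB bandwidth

Step 1 — Resonance condition Im(Z)=0 gives ω₀ = 1/√(LC).
Step 2 — ω₀ = 1/√(0.0207·5.44e-08) = 2.98e+04 rad/s.
Step 3 — f₀ = ω₀/(2π) = 4743 Hz.
Step 4 — Series Q: Q = ω₀L/R = 2.98e+04·0.0207/4250 = 0.1451.
Step 5 — 3dB bandwidth: Δω = ω₀/Q = 2.053e+05 rad/s; BW = Δω/(2π) = 3.268e+04 Hz.

(a) f₀ = 4743 Hz  (b) Q = 0.1451  (c) BW = 3.268e+04 Hz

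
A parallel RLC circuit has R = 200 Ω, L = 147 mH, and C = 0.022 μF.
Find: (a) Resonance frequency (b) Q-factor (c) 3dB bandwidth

Step 1 — Resonance: ω₀ = 1/√(LC) = 1/√(0.147·2.2e-08) = 1.758e+04 rad/s.
Step 2 — f₀ = ω₀/(2π) = 2799 Hz.
Step 3 — Parallel Q: Q = R/(ω₀L) = 200/(1.758e+04·0.147) = 0.07737.
Step 4 — Bandwidth: Δω = ω₀/Q = 2.273e+05 rad/s; BW = Δω/(2π) = 3.617e+04 Hz.

(a) f₀ = 2799 Hz  (b) Q = 0.07737  (c) BW = 3.617e+04 Hz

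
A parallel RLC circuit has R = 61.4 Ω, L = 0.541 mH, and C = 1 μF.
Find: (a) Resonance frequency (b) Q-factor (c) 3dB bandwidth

Step 1 — Resonance: ω₀ = 1/√(LC) = 1/√(0.000541·1e-06) = 4.299e+04 rad/s.
Step 2 — f₀ = ω₀/(2π) = 6843 Hz.
Step 3 — Parallel Q: Q = R/(ω₀L) = 61.4/(4.299e+04·0.000541) = 2.64.
Step 4 — Bandwidth: Δω = ω₀/Q = 1.629e+04 rad/s; BW = Δω/(2π) = 2592 Hz.

(a) f₀ = 6843 Hz  (b) Q = 2.64  (c) BW = 2592 Hz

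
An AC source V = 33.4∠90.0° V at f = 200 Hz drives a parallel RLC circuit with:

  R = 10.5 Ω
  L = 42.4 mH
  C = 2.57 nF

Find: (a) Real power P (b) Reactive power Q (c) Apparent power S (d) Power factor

Step 1 — Angular frequency: ω = 2π·f = 2π·200 = 1257 rad/s.
Step 2 — Component impedances:
  R: Z = R = 10.5 Ω
  L: Z = jωL = j·1257·0.0424 = 0 + j53.28 Ω
  C: Z = 1/(jωC) = -j/(ω·C) = 0 - j3.096e+05 Ω
Step 3 — Parallel combination: 1/Z_total = 1/R + 1/L + 1/C; Z_total = 10.11 + j1.992 Ω = 10.3∠11.1° Ω.
Step 4 — Source phasor: V = 33.4∠90.0° V = 0 + j33.4 V.
Step 5 — Current: I = V / Z = 0.6268 + j3.181 A = 3.242∠78.9° A.
Step 6 — Complex power: S = V·I* = 106.2 + j20.93 VA.
Step 7 — Real power: P = Re(S) = 106.2 W.
Step 8 — Reactive power: Q = Im(S) = 20.93 VAR.
Step 9 — Apparent power: |S| = 108.3 VA.
Step 10 — Power factor: PF = P/|S| = 0.9811 (lagging).

(a) P = 106.2 W  (b) Q = 20.93 VAR  (c) S = 108.3 VA  (d) PF = 0.9811 (lagging)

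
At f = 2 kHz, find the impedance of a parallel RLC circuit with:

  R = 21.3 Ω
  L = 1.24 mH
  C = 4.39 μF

Step 1 — Angular frequency: ω = 2π·f = 2π·2000 = 1.257e+04 rad/s.
Step 2 — Component impedances:
  R: Z = R = 21.3 Ω
  L: Z = jωL = j·1.257e+04·0.00124 = 0 + j15.58 Ω
  C: Z = 1/(jωC) = -j/(ω·C) = 0 - j18.13 Ω
Step 3 — Parallel combination: 1/Z_total = 1/R + 1/L + 1/C; Z_total = 20.54 + j3.942 Ω = 20.92∠10.9° Ω.

Z = 20.54 + j3.942 Ω = 20.92∠10.9° Ω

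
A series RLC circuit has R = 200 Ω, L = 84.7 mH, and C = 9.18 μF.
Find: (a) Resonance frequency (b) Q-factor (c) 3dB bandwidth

Step 1 — Resonance condition Im(Z)=0 gives ω₀ = 1/√(LC).
Step 2 — ω₀ = 1/√(0.0847·9.18e-06) = 1134 rad/s.
Step 3 — f₀ = ω₀/(2π) = 180.5 Hz.
Step 4 — Series Q: Q = ω₀L/R = 1134·0.0847/200 = 0.4803.
Step 5 — 3dB bandwidth: Δω = ω₀/Q = 2361 rad/s; BW = Δω/(2π) = 375.8 Hz.

(a) f₀ = 180.5 Hz  (b) Q = 0.4803  (c) BW = 375.8 Hz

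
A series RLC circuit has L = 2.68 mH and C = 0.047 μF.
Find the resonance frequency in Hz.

Step 1 — Resonance condition Im(Z)=0 gives ω₀ = 1/√(LC).
Step 2 — ω₀ = 1/√(0.00268·4.7e-08) = 8.91e+04 rad/s.
Step 3 — f₀ = ω₀/(2π) = 1.418e+04 Hz.

f₀ = 1.418e+04 Hz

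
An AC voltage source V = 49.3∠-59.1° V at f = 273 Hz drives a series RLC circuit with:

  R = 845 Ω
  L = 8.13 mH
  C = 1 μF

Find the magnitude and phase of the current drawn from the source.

Step 1 — Angular frequency: ω = 2π·f = 2π·273 = 1715 rad/s.
Step 2 — Component impedances:
  R: Z = R = 845 Ω
  L: Z = jωL = j·1715·0.00813 = 0 + j13.95 Ω
  C: Z = 1/(jωC) = -j/(ω·C) = 0 - j583 Ω
Step 3 — Series combination: Z_total = R + L + C = 845 - j569 Ω = 1019∠-34.0° Ω.
Step 4 — Source phasor: V = 49.3∠-59.1° V = 25.32 - j42.3 V.
Step 5 — Ohm's law: I = V / Z_total = (25.32 - j42.3) / (845 - j569) = 0.04381 - j0.02056 A.
Step 6 — Convert to polar: |I| = 0.04839 A, ∠I = -25.1°.

I = 0.04839∠-25.1° A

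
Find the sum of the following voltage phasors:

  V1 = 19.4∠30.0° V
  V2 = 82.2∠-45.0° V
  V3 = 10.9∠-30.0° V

Step 1 — Convert each phasor to rectangular form:
  V1 = 19.4·(cos(30.0°) + j·sin(30.0°)) = 16.8 + j9.7 V
  V2 = 82.2·(cos(-45.0°) + j·sin(-45.0°)) = 58.12 - j58.12 V
  V3 = 10.9·(cos(-30.0°) + j·sin(-30.0°)) = 9.44 - j5.45 V
Step 2 — Sum components: V_total = 84.36 - j53.87 V.
Step 3 — Convert to polar: |V_total| = 100.1 V, ∠V_total = -32.6°.

V_total = 100.1∠-32.6° V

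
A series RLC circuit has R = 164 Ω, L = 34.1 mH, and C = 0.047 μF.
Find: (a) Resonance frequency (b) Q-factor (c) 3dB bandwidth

Step 1 — Resonance: ω₀ = 1/√(LC) = 1/√(0.0341·4.7e-08) = 2.498e+04 rad/s.
Step 2 — f₀ = ω₀/(2π) = 3976 Hz.
Step 3 — Series Q: Q = ω₀L/R = 2.498e+04·0.0341/164 = 5.194.
Step 4 — Bandwidth: Δω = ω₀/Q = 4809 rad/s; BW = Δω/(2π) = 765.4 Hz.

(a) f₀ = 3976 Hz  (b) Q = 5.194  (c) BW = 765.4 Hz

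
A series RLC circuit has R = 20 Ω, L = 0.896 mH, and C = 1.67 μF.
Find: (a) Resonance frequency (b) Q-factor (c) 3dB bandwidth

Step 1 — Resonance condition Im(Z)=0 gives ω₀ = 1/√(LC).
Step 2 — ω₀ = 1/√(0.000896·1.67e-06) = 2.585e+04 rad/s.
Step 3 — f₀ = ω₀/(2π) = 4114 Hz.
Step 4 — Series Q: Q = ω₀L/R = 2.585e+04·0.000896/20 = 1.158.
Step 5 — 3dB bandwidth: Δω = ω₀/Q = 2.232e+04 rad/s; BW = Δω/(2π) = 3553 Hz.

(a) f₀ = 4114 Hz  (b) Q = 1.158  (c) BW = 3553 Hz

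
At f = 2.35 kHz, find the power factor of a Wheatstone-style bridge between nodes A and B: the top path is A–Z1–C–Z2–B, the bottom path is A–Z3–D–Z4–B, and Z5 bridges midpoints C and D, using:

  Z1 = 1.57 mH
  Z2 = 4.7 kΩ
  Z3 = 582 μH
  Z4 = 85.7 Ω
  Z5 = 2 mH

Step 1 — Angular frequency: ω = 2π·f = 2π·2350 = 1.477e+04 rad/s.
Step 2 — Component impedances:
  Z1: Z = jωL = j·1.477e+04·0.00157 = 0 + j23.18 Ω
  Z2: Z = R = 4700 Ω
  Z3: Z = jωL = j·1.477e+04·0.000582 = 0 + j8.594 Ω
  Z4: Z = R = 85.7 Ω
  Z5: Z = jωL = j·1.477e+04·0.002 = 0 + j29.53 Ω
Step 3 — Bridge requires nodal analysis (the Z5 bridge couples midpoints C and D, so the two paths cannot be reduced to a simple series/parallel combination). Setting node B to ground and injecting 1 A at node A, the 3-node admittance system at A, C, D solves to V_A = Z_AB = 84.17 + j7.246 Ω = 84.48∠4.9° Ω.
Step 4 — Power factor: PF = cos(φ) = Re(Z)/|Z| = 84.17/84.48 = 0.9963.
Step 5 — Type: Im(Z) = 7.246 ⇒ lagging (phase φ = 4.9°).

PF = 0.9963 (lagging, φ = 4.9°)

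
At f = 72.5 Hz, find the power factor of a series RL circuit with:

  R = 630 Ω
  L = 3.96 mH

Step 1 — Angular frequency: ω = 2π·f = 2π·72.5 = 455.5 rad/s.
Step 2 — Component impedances:
  R: Z = R = 630 Ω
  L: Z = jωL = j·455.5·0.00396 = 0 + j1.804 Ω
Step 3 — Series combination: Z_total = R + L = 630 + j1.804 Ω = 630∠0.2° Ω.
Step 4 — Power factor: PF = cos(φ) = Re(Z)/|Z| = 630/630 = 1.
Step 5 — Type: Im(Z) = 1.804 ⇒ lagging (phase φ = 0.2°).

PF = 1 (lagging, φ = 0.2°)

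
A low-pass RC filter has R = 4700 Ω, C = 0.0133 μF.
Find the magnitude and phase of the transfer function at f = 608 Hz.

Step 1 — Angular frequency: ω = 2π·608 = 3820 rad/s.
Step 2 — Transfer function: H(jω) = 1/(1 + jωRC).
Step 3 — Denominator: 1 + jωRC = 1 + j·3820·4700·1.33e-08 = 1 + j0.2388.
Step 4 — H = 0.9461 - j0.2259.
Step 5 — Magnitude: |H| = 0.9727 (-0.2 dB); phase: φ = -13.4°.

|H| = 0.9727 (-0.2 dB), φ = -13.4°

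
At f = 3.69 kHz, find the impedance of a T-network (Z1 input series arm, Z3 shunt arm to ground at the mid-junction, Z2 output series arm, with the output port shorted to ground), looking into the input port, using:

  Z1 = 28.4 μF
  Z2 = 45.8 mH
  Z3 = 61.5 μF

Step 1 — Angular frequency: ω = 2π·f = 2π·3690 = 2.318e+04 rad/s.
Step 2 — Component impedances:
  Z1: Z = 1/(jωC) = -j/(ω·C) = 0 - j1.519 Ω
  Z2: Z = jωL = j·2.318e+04·0.0458 = 0 + j1062 Ω
  Z3: Z = 1/(jωC) = -j/(ω·C) = 0 - j0.7013 Ω
Step 3 — With the output port shorted to ground, the output series arm Z2 runs from the junction to ground; the shunt arm Z3 also runs from the junction to ground. They appear in parallel: Z3 || Z2 = 0 - j0.7018 Ω.
Step 4 — Series with input arm Z1: Z_in = Z1 + (Z3 || Z2) = 0 - j2.22 Ω = 2.22∠-90.0° Ω.

Z = 0 - j2.22 Ω = 2.22∠-90.0° Ω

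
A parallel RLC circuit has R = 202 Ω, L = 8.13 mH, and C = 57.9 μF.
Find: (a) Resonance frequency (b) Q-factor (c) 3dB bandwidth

Step 1 — Resonance: ω₀ = 1/√(LC) = 1/√(0.00813·5.79e-05) = 1458 rad/s.
Step 2 — f₀ = ω₀/(2π) = 232 Hz.
Step 3 — Parallel Q: Q = R/(ω₀L) = 202/(1458·0.00813) = 17.05.
Step 4 — Bandwidth: Δω = ω₀/Q = 85.5 rad/s; BW = Δω/(2π) = 13.61 Hz.

(a) f₀ = 232 Hz  (b) Q = 17.05  (c) BW = 13.61 Hz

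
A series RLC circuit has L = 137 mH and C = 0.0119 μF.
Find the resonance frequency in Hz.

Step 1 — Resonance condition Im(Z)=0 gives ω₀ = 1/√(LC).
Step 2 — ω₀ = 1/√(0.137·1.19e-08) = 2.477e+04 rad/s.
Step 3 — f₀ = ω₀/(2π) = 3942 Hz.

f₀ = 3942 Hz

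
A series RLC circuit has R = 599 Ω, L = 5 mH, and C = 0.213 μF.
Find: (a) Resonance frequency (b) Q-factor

Step 1 — Resonance condition Im(Z)=0 gives ω₀ = 1/√(LC).
Step 2 — ω₀ = 1/√(0.005·2.13e-07) = 3.064e+04 rad/s.
Step 3 — f₀ = ω₀/(2π) = 4877 Hz.
Step 4 — Series Q: Q = ω₀L/R = 3.064e+04·0.005/599 = 0.2558.

(a) f₀ = 4877 Hz  (b) Q = 0.2558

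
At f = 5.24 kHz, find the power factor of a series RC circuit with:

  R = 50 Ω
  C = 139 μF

Step 1 — Angular frequency: ω = 2π·f = 2π·5240 = 3.292e+04 rad/s.
Step 2 — Component impedances:
  R: Z = R = 50 Ω
  C: Z = 1/(jωC) = -j/(ω·C) = 0 - j0.2185 Ω
Step 3 — Series combination: Z_total = R + C = 50 - j0.2185 Ω = 50∠-0.3° Ω.
Step 4 — Power factor: PF = cos(φ) = Re(Z)/|Z| = 50/50 = 1.
Step 5 — Type: Im(Z) = -0.2185 ⇒ leading (phase φ = -0.3°).

PF = 1 (leading, φ = -0.3°)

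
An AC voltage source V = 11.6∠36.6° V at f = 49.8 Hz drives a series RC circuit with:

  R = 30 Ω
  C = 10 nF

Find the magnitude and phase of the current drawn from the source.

Step 1 — Angular frequency: ω = 2π·f = 2π·49.8 = 312.9 rad/s.
Step 2 — Component impedances:
  R: Z = R = 30 Ω
  C: Z = 1/(jωC) = -j/(ω·C) = 0 - j3.196e+05 Ω
Step 3 — Series combination: Z_total = R + C = 30 - j3.196e+05 Ω = 3.196e+05∠-90.0° Ω.
Step 4 — Source phasor: V = 11.6∠36.6° V = 9.313 + j6.916 V.
Step 5 — Ohm's law: I = V / Z_total = (9.313 + j6.916) / (30 - j3.196e+05) = -2.164e-05 + j2.914e-05 A.
Step 6 — Convert to polar: |I| = 3.63e-05 A, ∠I = 126.6°.

I = 3.63e-05∠126.6° A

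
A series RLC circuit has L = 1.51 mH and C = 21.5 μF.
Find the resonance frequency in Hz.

Step 1 — Resonance condition Im(Z)=0 gives ω₀ = 1/√(LC).
Step 2 — ω₀ = 1/√(0.00151·2.15e-05) = 5550 rad/s.
Step 3 — f₀ = ω₀/(2π) = 883.3 Hz.

f₀ = 883.3 Hz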